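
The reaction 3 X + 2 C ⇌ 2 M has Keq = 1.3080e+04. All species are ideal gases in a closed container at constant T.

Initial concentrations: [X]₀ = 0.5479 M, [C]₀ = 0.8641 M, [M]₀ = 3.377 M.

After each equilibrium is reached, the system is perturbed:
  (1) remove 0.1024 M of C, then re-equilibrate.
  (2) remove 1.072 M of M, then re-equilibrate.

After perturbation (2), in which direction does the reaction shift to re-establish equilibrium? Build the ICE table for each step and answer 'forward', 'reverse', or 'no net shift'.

Q₀ = 92.86 vs Keq = 1.3080e+04 ⇒ Q<K, forward
Step 1:
                    X           C           M
  Initial      0.5479      0.8641       3.377
  Change      -0.4055     -0.2704      0.2704
  Equil        0.1424      0.5937       3.647
  solve Keq expr → x = 0.1352; check Q = 1.3080e+04
Then remove 0.1024 M of C.
Step 2:
                    X           C           M
  Initial      0.1424      0.4913       3.647
  Change      0.01647     0.01098    -0.01098
  Equil        0.1588      0.5023       3.636
  solve Keq expr → x = -0.005489; check Q = 1.3080e+04
Then remove 1.072 M of M.
Step 3:
                    X           C           M
  Initial      0.1588      0.5023       2.564
  Change     -0.02901    -0.01934     0.01934
  Equil        0.1298       0.483       2.584
  solve Keq expr → x = 0.009669; check Q = 1.3080e+04

Direction: forward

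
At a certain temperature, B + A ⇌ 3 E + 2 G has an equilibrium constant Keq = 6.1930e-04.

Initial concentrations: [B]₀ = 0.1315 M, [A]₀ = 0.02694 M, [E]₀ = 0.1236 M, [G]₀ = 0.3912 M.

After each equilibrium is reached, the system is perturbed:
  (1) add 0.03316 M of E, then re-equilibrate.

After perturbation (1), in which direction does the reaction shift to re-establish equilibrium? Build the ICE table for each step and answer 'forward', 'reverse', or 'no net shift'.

Q₀ = 0.08157 vs Keq = 6.1930e-04 ⇒ Q>K, reverse
Step 1:
                   B          A          E          G
  Initial     0.1315    0.02694     0.1236     0.3912
  Change     0.02892    0.02892   -0.08677   -0.05785
  Equil       0.1604    0.05586    0.03683     0.3334
  solve Keq expr → x = -0.02892; check Q = 6.1930e-04
Then add 0.03316 M of E.
Step 2:
                   B          A          E          G
  Initial     0.1604    0.05586    0.06999     0.3334
  Change    0.009601   0.009601    -0.0288    -0.0192
  Equil         0.17    0.06547    0.04118     0.3141
  solve Keq expr → x = -0.009601; check Q = 6.1930e-04

Direction: reverse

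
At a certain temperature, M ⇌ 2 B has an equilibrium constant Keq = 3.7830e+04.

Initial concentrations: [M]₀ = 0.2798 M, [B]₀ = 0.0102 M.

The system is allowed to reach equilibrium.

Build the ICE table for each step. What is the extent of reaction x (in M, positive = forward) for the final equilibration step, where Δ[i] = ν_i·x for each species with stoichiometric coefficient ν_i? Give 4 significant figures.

x = 0.2798 M

Q₀ = 3.7184e-04 vs Keq = 3.7830e+04 ⇒ Q<K, forward
Step 1:
                  M         B
  I          0.2798    0.0102
  C         -0.2798    0.5596
  E       8.5819e-06    0.5698
  solve Keq expr → x = 0.2798; check Q = 3.7830e+04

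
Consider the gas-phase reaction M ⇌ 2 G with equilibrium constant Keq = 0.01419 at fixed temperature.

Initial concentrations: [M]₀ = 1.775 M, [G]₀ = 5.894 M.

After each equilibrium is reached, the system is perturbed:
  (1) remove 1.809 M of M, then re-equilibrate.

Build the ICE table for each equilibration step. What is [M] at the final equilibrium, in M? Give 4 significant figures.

Q₀ = 19.57 vs Keq = 0.01419 ⇒ Q>K, reverse
Step 1:
                   M          G
  init         1.775      5.894
  Δ            2.819     -5.639
  eq           4.594     0.2553
  solve Keq expr → x = -2.819; check Q = 0.01419
Then remove 1.809 M of M.
Step 2:
                   M          G
  init         2.785     0.2553
  Δ          0.02777   -0.05554
  eq           2.813     0.1998
  solve Keq expr → x = -0.02777; check Q = 0.01419

[M]_eq = 2.813 M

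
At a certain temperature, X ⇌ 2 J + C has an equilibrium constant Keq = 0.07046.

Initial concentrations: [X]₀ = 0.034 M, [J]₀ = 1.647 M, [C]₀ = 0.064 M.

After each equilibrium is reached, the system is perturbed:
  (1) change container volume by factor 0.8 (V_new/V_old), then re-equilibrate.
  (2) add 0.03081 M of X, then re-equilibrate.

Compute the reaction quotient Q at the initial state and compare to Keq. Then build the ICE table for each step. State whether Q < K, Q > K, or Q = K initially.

Q₀ = 5.106; Q > K (proceeds reverse)

Q₀ = 5.106 vs Keq = 0.07046 ⇒ Q>K, reverse
Step 1:
                   X          J          C
  init         0.034      1.647      0.064
  Δ          0.06112    -0.1222   -0.06112
  eq         0.09512      1.525   0.002883
  solve Keq expr → x = -0.06112; check Q = 0.07046
Then change container volume by factor 0.8 (V_new/V_old).
Step 2:
                   X          J          C
  init        0.1189      1.906   0.003603
  Δ         0.001266  -0.002533  -0.001266
  eq          0.1202      1.903   0.002337
  solve Keq expr → x = -0.001266; check Q = 0.07046
Then add 0.03081 M of X.
Step 3:
                   X          J          C
  init         0.151      1.903   0.002337
  Δ       -5.8424e-04   0.001168 5.8424e-04
  eq          0.1504      1.905   0.002921
  solve Keq expr → x = 5.8424e-04; check Q = 0.07046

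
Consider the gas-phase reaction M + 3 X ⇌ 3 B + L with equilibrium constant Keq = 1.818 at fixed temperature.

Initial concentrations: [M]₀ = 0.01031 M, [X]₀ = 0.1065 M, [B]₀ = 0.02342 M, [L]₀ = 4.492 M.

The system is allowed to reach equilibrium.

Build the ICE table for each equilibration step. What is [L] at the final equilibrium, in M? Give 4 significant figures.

[L]_eq = 4.49 M

Q₀ = 4.633 vs Keq = 1.818 ⇒ Q>K, reverse
Step 1:
                  M         X         B         L
  Initial   0.01031    0.1065   0.02342     4.492
  Change   0.001555  0.004664 -0.004664 -0.001555
  Equil     0.01186    0.1112   0.01876      4.49
  solve Keq expr → x = -0.001555; check Q = 1.818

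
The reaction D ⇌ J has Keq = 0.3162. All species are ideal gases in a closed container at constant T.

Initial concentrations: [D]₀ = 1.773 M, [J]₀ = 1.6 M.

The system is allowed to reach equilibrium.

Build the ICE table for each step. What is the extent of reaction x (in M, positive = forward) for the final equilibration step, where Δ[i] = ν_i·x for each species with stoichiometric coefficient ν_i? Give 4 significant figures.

Q₀ = 0.9024 vs Keq = 0.3162 ⇒ Q>K, reverse
Step 1:
                    D           J
  I             1.773         1.6
  C            0.7897     -0.7897
  E             2.563      0.8103
  solve Keq expr → x = -0.7897; check Q = 0.3162

x = -0.7897 M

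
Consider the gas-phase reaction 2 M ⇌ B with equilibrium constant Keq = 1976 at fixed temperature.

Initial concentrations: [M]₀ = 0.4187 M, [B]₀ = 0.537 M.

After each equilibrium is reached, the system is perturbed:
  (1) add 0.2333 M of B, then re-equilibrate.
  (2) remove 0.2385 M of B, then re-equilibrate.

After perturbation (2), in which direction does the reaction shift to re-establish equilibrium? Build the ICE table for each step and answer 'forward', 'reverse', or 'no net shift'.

Direction: forward

Q₀ = 3.063 vs Keq = 1976 ⇒ Q<K, forward
Step 1:
                    M           B
  Initial      0.4187       0.537
  Change      -0.3994      0.1997
  Equil       0.01931      0.7367
  solve Keq expr → x = 0.1997; check Q = 1976
Then add 0.2333 M of B.
Step 2:
                    M           B
  Initial     0.01931        0.97
  Change     0.002831   -0.001416
  Equil       0.02214      0.9686
  solve Keq expr → x = -0.001416; check Q = 1976
Then remove 0.2385 M of B.
Step 3:
                    M           B
  Initial     0.02214      0.7301
  Change    -0.002899     0.00145
  Equil       0.01924      0.7315
  solve Keq expr → x = 0.00145; check Q = 1976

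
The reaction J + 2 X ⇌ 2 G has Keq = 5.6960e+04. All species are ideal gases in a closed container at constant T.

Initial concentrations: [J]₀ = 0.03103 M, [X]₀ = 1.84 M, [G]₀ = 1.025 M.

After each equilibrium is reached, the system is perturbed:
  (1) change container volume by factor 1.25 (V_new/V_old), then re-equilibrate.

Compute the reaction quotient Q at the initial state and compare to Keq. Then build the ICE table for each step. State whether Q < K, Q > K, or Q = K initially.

Q₀ = 10 vs Keq = 5.6960e+04 ⇒ Q<K, forward
Step 1:
                  J         X         G
  Initial   0.03103      1.84     1.025
  Change   -0.03102  -0.06205   0.06205
  Equil   6.5628e-06     1.778     1.087
  solve Keq expr → x = 0.03102; check Q = 5.6960e+04
Then change container volume by factor 1.25 (V_new/V_old).
Step 2:
                  J         X         G
  Initial 5.2502e-06     1.422    0.8696
  Change  1.3125e-06 2.6250e-06 -2.6250e-06
  Equil   6.5627e-06     1.422    0.8696
  solve Keq expr → x = -1.3125e-06; check Q = 5.6960e+04

Q₀ = 10; Q < K (proceeds forward)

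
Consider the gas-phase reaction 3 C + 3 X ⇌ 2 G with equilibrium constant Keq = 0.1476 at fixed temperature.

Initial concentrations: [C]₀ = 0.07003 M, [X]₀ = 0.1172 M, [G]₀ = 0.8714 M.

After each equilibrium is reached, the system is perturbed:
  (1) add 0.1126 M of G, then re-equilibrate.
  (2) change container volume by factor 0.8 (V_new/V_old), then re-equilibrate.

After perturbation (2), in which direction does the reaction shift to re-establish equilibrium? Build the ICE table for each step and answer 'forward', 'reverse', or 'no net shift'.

Q₀ = 1.3734e+06 vs Keq = 0.1476 ⇒ Q>K, reverse
Step 1:
                  C         X         G
  I         0.07003    0.1172    0.8714
  C          0.8394    0.8394   -0.5596
  E          0.9095    0.9566    0.3118
  solve Keq expr → x = -0.2798; check Q = 0.1476
Then add 0.1126 M of G.
Step 2:
                  C         X         G
  I          0.9095    0.9566    0.4244
  C         0.06468   0.06468  -0.04312
  E          0.9741     1.021    0.3813
  solve Keq expr → x = -0.02156; check Q = 0.1476
Then change container volume by factor 0.8 (V_new/V_old).
Step 3:
                  C         X         G
  I           1.218     1.277    0.4766
  C         -0.1167   -0.1167   0.07783
  E           1.101      1.16    0.5544
  solve Keq expr → x = 0.03891; check Q = 0.1476

Direction: forward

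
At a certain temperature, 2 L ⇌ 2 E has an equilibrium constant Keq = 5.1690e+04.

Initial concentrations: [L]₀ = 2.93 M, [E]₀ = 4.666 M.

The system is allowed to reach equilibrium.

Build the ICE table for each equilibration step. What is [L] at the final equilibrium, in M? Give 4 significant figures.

Q₀ = 2.536 vs Keq = 5.1690e+04 ⇒ Q<K, forward
Step 1:
                   L          E
  Initial       2.93      4.666
  Change      -2.897      2.897
  Equil      0.03326      7.563
  solve Keq expr → x = 1.448; check Q = 5.1690e+04

[L]_eq = 0.03326 M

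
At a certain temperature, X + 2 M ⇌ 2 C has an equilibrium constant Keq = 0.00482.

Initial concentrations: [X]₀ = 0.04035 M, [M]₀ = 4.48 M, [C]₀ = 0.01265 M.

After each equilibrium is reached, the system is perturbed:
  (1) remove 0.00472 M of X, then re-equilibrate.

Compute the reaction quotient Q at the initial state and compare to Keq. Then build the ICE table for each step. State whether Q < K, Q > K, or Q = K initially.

Q₀ = 1.9760e-04; Q < K (proceeds forward)

Q₀ = 1.9760e-04 vs Keq = 0.00482 ⇒ Q<K, forward
Step 1:
                   X          M          C
  Initial    0.04035       4.48    0.01265
  Change    -0.01717   -0.03434    0.03434
  Equil      0.02318      4.446    0.04699
  solve Keq expr → x = 0.01717; check Q = 0.00482
Then remove 0.00472 M of X.
Step 2:
                   X          M          C
  Initial    0.01846      4.446    0.04699
  Change    0.001615   0.003229  -0.003229
  Equil      0.02007      4.449    0.04376
  solve Keq expr → x = -0.001615; check Q = 0.00482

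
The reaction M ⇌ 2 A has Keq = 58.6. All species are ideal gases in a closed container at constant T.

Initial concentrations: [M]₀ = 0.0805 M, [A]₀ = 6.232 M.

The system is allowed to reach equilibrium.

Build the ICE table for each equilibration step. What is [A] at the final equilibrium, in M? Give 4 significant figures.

Q₀ = 482.5 vs Keq = 58.6 ⇒ Q>K, reverse
Step 1:
                   M          A
  init        0.0805      6.232
  Δ           0.4168    -0.8336
  eq          0.4973      5.398
  solve Keq expr → x = -0.4168; check Q = 58.6

[A]_eq = 5.398 M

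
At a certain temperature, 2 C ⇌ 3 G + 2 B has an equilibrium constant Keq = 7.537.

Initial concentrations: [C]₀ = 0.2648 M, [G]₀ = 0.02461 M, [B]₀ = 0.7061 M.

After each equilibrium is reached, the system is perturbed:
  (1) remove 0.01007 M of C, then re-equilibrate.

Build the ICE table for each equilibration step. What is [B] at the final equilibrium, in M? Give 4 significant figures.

Q₀ = 1.0598e-04 vs Keq = 7.537 ⇒ Q<K, forward
Step 1:
                   C          G          B
  Initial     0.2648    0.02461     0.7061
  Change     -0.2025     0.3038     0.2025
  Equil      0.06228     0.3284     0.9086
  solve Keq expr → x = 0.1013; check Q = 7.537
Then remove 0.01007 M of C.
Step 2:
                   C          G          B
  Initial    0.05221     0.3284     0.9086
  Change    0.006764   -0.01015  -0.006764
  Equil      0.05898     0.3182     0.9019
  solve Keq expr → x = -0.003382; check Q = 7.537

[B]_eq = 0.9019 M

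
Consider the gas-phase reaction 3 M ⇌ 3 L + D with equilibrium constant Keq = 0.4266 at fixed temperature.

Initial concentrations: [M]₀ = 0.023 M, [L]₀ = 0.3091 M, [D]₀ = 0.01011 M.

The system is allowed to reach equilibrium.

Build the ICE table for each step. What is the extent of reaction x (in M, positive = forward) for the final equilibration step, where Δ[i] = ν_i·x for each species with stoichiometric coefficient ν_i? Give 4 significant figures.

Q₀ = 24.54 vs Keq = 0.4266 ⇒ Q>K, reverse
Step 1:
                    M           L           D
  I             0.023      0.3091     0.01011
  C           0.02442    -0.02442   -0.008139
  E           0.04742      0.2847    0.001971
  solve Keq expr → x = -0.008139; check Q = 0.4266

x = -0.008139 M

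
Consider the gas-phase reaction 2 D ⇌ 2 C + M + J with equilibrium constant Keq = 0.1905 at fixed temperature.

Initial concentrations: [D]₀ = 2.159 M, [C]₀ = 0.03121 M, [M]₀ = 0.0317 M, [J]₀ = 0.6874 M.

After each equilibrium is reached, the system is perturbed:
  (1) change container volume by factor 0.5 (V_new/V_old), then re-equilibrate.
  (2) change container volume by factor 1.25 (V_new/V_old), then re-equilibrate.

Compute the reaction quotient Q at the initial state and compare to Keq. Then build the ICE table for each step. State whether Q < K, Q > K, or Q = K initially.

Q₀ = 4.5536e-06; Q < K (proceeds forward)

Q₀ = 4.5536e-06 vs Keq = 0.1905 ⇒ Q<K, forward
Step 1:
                   D          C          M          J
  I            2.159    0.03121     0.0317     0.6874
  C          -0.8149     0.8149     0.4074     0.4074
  E            1.344     0.8461     0.4391      1.095
  solve Keq expr → x = 0.4074; check Q = 0.1905
Then change container volume by factor 0.5 (V_new/V_old).
Step 2:
                   D          C          M          J
  I            2.688      1.692     0.8783       2.19
  C           0.4665    -0.4665    -0.2332    -0.2332
  E            3.155      1.226      0.645      1.956
  solve Keq expr → x = -0.2332; check Q = 0.1905
Then change container volume by factor 1.25 (V_new/V_old).
Step 3:
                   D          C          M          J
  I            2.524     0.9806      0.516      1.565
  C          -0.1123     0.1123    0.05613    0.05613
  E            2.412      1.093     0.5722      1.621
  solve Keq expr → x = 0.05613; check Q = 0.1905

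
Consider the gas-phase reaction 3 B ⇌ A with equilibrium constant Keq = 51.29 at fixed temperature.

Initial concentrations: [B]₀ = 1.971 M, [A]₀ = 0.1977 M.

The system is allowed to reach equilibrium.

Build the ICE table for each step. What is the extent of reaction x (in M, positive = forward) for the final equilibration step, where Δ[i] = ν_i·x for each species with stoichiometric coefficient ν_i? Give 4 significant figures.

x = 0.5747 M

Q₀ = 0.02582 vs Keq = 51.29 ⇒ Q<K, forward
Step 1:
                  B         A
  init        1.971    0.1977
  Δ          -1.724    0.5747
  eq         0.2469    0.7724
  solve Keq expr → x = 0.5747; check Q = 51.29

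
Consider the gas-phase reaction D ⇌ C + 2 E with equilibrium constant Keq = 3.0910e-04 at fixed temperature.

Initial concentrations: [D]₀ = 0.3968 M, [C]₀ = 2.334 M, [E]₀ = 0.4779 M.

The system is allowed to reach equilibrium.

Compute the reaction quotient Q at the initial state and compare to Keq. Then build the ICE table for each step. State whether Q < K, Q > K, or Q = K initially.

Q₀ = 1.343 vs Keq = 3.0910e-04 ⇒ Q>K, reverse
Step 1:
                    D           C           E
  Initial      0.3968       2.334      0.4779
  Change       0.2341     -0.2341     -0.4683
  Equil        0.6309         2.1    0.009637
  solve Keq expr → x = -0.2341; check Q = 3.0910e-04

Q₀ = 1.343; Q > K (proceeds reverse)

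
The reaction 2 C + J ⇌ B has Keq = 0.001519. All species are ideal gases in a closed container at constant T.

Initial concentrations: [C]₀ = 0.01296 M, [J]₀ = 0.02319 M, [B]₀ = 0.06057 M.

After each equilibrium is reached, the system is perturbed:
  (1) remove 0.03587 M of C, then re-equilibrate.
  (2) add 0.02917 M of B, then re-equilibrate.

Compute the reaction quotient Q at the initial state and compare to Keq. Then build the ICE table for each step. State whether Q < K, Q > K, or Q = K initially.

Q₀ = 1.5551e+04 vs Keq = 0.001519 ⇒ Q>K, reverse
Step 1:
                    C           J           B
  Initial     0.01296     0.02319     0.06057
  Change       0.1211     0.06057    -0.06057
  Equil        0.1341     0.08376  2.2878e-06
  solve Keq expr → x = -0.06057; check Q = 0.001519
Then remove 0.03587 M of C.
Step 2:
                    C           J           B
  Initial     0.09823     0.08376  2.2878e-06
  Change   2.1203e-06  1.0602e-06 -1.0602e-06
  Equil       0.09823     0.08376  1.2276e-06
  solve Keq expr → x = -1.0602e-06; check Q = 0.001519
Then add 0.02917 M of B.
Step 3:
                    C           J           B
  Initial     0.09823     0.08376     0.02917
  Change      0.05833     0.02917    -0.02917
  Equil        0.1566      0.1129  4.2046e-06
  solve Keq expr → x = -0.02917; check Q = 0.001519

Q₀ = 1.5551e+04; Q > K (proceeds reverse)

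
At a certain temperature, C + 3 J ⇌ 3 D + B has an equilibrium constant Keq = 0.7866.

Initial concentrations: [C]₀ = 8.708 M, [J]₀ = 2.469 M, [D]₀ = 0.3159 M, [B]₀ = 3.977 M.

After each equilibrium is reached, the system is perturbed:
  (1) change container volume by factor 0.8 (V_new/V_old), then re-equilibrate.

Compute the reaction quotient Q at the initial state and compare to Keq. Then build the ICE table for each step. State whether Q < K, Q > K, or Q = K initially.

Q₀ = 9.5658e-04; Q < K (proceeds forward)

Q₀ = 9.5658e-04 vs Keq = 0.7866 ⇒ Q<K, forward
Step 1:
                    C           J           D           B
  I             8.708       2.469      0.3159       3.977
  C           -0.3901       -1.17        1.17      0.3901
  E             8.318       1.299       1.486       4.367
  solve Keq expr → x = 0.3901; check Q = 0.7866
Then change container volume by factor 0.8 (V_new/V_old).
Step 2:
                    C           J           D           B
  I              10.4       1.623       1.858       5.459
  C                 0           0           0           0
  E              10.4       1.623       1.858       5.459
  solve Keq expr → x = 0; check Q = 0.7866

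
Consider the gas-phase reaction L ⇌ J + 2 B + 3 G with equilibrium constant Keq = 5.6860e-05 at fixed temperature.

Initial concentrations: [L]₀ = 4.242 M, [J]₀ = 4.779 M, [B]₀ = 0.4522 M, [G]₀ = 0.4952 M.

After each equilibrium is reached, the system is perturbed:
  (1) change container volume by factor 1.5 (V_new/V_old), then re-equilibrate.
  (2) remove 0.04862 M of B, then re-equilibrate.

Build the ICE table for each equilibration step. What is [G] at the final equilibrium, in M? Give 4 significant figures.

Q₀ = 0.02797 vs Keq = 5.6860e-05 ⇒ Q>K, reverse
Step 1:
                  L         J         B         G
  Initial     4.242     4.779    0.4522    0.4952
  Change     0.1279   -0.1279   -0.2558   -0.3837
  Equil        4.37     4.651    0.1964    0.1115
  solve Keq expr → x = -0.1279; check Q = 5.6860e-05
Then change container volume by factor 1.5 (V_new/V_old).
Step 2:
                  L         J         B         G
  Initial     2.913     3.101    0.1309   0.07432
  Change   -0.01686   0.01686   0.03373   0.05059
  Equil       2.896     3.118    0.1646    0.1249
  solve Keq expr → x = 0.01686; check Q = 5.6860e-05
Then remove 0.04862 M of B.
Step 3:
                  L         J         B         G
  Initial     2.896     3.118     0.116    0.1249
  Change  -0.007013  0.007013   0.01403   0.02104
  Equil       2.889     3.125    0.1301    0.1459
  solve Keq expr → x = 0.007013; check Q = 5.6860e-05

[G]_eq = 0.1459 M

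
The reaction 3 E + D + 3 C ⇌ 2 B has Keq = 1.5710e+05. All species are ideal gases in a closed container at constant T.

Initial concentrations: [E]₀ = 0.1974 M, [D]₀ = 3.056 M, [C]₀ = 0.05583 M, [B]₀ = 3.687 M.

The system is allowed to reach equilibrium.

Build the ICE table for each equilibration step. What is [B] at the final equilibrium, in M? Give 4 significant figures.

Q₀ = 3.3231e+06 vs Keq = 1.5710e+05 ⇒ Q>K, reverse
Step 1:
                    E           D           C           B
  I            0.1974       3.056     0.05583       3.687
  C             0.061     0.02033       0.061    -0.04067
  E            0.2584       3.076      0.1168       3.646
  solve Keq expr → x = -0.02033; check Q = 1.5710e+05

[B]_eq = 3.646 M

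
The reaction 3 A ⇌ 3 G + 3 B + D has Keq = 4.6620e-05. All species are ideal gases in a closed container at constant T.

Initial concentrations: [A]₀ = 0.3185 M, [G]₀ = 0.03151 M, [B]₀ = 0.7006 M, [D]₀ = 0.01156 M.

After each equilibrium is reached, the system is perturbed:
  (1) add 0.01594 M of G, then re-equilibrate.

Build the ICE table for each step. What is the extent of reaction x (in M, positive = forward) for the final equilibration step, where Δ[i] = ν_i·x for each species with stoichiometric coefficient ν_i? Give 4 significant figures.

x = -0.003246 M

Q₀ = 3.8493e-06 vs Keq = 4.6620e-05 ⇒ Q<K, forward
Step 1:
                   A          G          B          D
  init        0.3185    0.03151     0.7006    0.01156
  Δ         -0.02322    0.02322    0.02322   0.007741
  eq          0.2953    0.05473     0.7238     0.0193
  solve Keq expr → x = 0.007741; check Q = 4.6620e-05
Then add 0.01594 M of G.
Step 2:
                   A          G          B          D
  init        0.2953    0.07067     0.7238     0.0193
  Δ         0.009737  -0.009737  -0.009737  -0.003246
  eq           0.305    0.06094     0.7141    0.01606
  solve Keq expr → x = -0.003246; check Q = 4.6620e-05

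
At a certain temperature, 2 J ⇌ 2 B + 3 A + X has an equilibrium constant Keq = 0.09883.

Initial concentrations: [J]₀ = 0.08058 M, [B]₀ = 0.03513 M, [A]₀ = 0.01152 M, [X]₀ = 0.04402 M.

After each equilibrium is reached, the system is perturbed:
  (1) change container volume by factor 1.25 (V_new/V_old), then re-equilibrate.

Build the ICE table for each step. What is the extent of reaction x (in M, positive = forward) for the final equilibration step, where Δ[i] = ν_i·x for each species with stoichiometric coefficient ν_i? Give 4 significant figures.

Q₀ = 1.2791e-08 vs Keq = 0.09883 ⇒ Q<K, forward
Step 1:
                   J          B          A          X
  I          0.08058    0.03513    0.01152    0.04402
  C         -0.07607    0.07607     0.1141    0.03803
  E         0.004511     0.1112     0.1256    0.08205
  solve Keq expr → x = 0.03803; check Q = 0.09883
Then change container volume by factor 1.25 (V_new/V_old).
Step 2:
                   J          B          A          X
  I         0.003609    0.08896     0.1005    0.06564
  C        -0.001194   0.001194   0.001792 5.9724e-04
  E         0.002415    0.09015     0.1023    0.06624
  solve Keq expr → x = 5.9724e-04; check Q = 0.09883

x = 5.9724e-04 M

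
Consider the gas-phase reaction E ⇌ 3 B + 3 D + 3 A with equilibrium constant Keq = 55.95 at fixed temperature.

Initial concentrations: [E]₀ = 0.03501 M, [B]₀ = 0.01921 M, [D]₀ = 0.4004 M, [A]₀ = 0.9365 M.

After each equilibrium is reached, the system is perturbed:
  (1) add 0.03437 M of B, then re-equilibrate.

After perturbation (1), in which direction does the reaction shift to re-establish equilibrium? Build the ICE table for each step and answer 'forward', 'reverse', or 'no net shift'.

Direction: reverse

Q₀ = 1.0676e-05 vs Keq = 55.95 ⇒ Q<K, forward
Step 1:
                    E           B           D           A
  Initial     0.03501     0.01921      0.4004      0.9365
  Change     -0.03501       0.105       0.105       0.105
  Equil    4.9977e-06      0.1242      0.5054       1.042
  solve Keq expr → x = 0.03501; check Q = 55.95
Then add 0.03437 M of B.
Step 2:
                    E           B           D           A
  Initial  4.9977e-06      0.1586      0.5054       1.042
  Change   5.3971e-06 -1.6191e-05 -1.6191e-05 -1.6191e-05
  Equil    1.0395e-05      0.1586      0.5054       1.041
  solve Keq expr → x = -5.3971e-06; check Q = 55.95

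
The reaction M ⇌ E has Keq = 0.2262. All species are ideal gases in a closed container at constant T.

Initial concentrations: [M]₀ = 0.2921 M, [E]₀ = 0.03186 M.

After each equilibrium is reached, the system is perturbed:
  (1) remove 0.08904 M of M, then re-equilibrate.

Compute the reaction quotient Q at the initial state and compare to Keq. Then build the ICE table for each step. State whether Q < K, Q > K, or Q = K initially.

Q₀ = 0.1091; Q < K (proceeds forward)

Q₀ = 0.1091 vs Keq = 0.2262 ⇒ Q<K, forward
Step 1:
                   M          E
  I           0.2921    0.03186
  C          -0.0279     0.0279
  E           0.2642    0.05976
  solve Keq expr → x = 0.0279; check Q = 0.2262
Then remove 0.08904 M of M.
Step 2:
                   M          E
  I           0.1752    0.05976
  C          0.01643   -0.01643
  E           0.1916    0.04334
  solve Keq expr → x = -0.01643; check Q = 0.2262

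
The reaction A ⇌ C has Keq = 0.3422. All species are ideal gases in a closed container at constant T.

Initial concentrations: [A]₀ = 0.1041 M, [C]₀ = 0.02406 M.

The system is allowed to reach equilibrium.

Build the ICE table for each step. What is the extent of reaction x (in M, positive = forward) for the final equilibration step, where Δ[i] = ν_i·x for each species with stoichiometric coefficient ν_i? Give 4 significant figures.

x = 0.008615 M

Q₀ = 0.2311 vs Keq = 0.3422 ⇒ Q<K, forward
Step 1:
                  A         C
  I          0.1041   0.02406
  C       -0.008615  0.008615
  E         0.09549   0.03267
  solve Keq expr → x = 0.008615; check Q = 0.3422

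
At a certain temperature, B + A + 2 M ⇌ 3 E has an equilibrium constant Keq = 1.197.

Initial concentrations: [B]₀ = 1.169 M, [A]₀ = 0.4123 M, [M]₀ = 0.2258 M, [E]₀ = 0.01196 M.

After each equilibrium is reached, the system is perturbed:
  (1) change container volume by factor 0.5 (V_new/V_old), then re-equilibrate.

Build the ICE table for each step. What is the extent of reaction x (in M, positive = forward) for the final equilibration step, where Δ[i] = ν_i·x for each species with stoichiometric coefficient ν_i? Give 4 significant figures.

Q₀ = 6.9617e-05 vs Keq = 1.197 ⇒ Q<K, forward
Step 1:
                  B         A         M         E
  I           1.169    0.4123    0.2258   0.01196
  C         -0.0566   -0.0566   -0.1132    0.1698
  E           1.112    0.3557    0.1126    0.1818
  solve Keq expr → x = 0.0566; check Q = 1.197
Then change container volume by factor 0.5 (V_new/V_old).
Step 2:
                  B         A         M         E
  I           2.225    0.7114    0.2252    0.3635
  C        -0.01565  -0.01565  -0.03131   0.04696
  E           2.209    0.6957    0.1939    0.4105
  solve Keq expr → x = 0.01565; check Q = 1.197

x = 0.01565 M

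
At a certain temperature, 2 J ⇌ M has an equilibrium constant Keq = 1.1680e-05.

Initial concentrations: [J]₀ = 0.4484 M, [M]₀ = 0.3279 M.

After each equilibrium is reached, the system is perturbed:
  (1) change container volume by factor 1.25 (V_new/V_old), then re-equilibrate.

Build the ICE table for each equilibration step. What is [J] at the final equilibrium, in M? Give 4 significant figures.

Q₀ = 1.631 vs Keq = 1.1680e-05 ⇒ Q>K, reverse
Step 1:
                   J          M
  Initial     0.4484     0.3279
  Change      0.6558    -0.3279
  Equil        1.104 1.4240e-05
  solve Keq expr → x = -0.3279; check Q = 1.1680e-05
Then change container volume by factor 1.25 (V_new/V_old).
Step 2:
                   J          M
  Initial     0.8833 1.1392e-05
  Change  4.5567e-06 -2.2783e-06
  Equil       0.8833 9.1138e-06
  solve Keq expr → x = -2.2783e-06; check Q = 1.1680e-05

[J]_eq = 0.8833 M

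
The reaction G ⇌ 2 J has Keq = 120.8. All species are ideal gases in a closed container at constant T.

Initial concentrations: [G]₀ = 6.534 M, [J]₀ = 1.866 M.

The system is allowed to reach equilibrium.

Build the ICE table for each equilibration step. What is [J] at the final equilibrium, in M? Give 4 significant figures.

[J]_eq = 12.39 M

Q₀ = 0.5329 vs Keq = 120.8 ⇒ Q<K, forward
Step 1:
                   G          J
  init         6.534      1.866
  Δ           -5.263      10.53
  eq           1.271      12.39
  solve Keq expr → x = 5.263; check Q = 120.8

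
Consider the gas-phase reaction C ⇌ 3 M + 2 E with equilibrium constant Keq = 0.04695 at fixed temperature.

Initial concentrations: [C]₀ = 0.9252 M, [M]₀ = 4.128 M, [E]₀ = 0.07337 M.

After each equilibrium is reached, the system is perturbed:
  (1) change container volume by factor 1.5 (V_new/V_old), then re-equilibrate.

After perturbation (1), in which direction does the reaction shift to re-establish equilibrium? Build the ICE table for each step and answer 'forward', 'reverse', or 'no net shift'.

Q₀ = 0.4093 vs Keq = 0.04695 ⇒ Q>K, reverse
Step 1:
                  C         M         E
  init       0.9252     4.128   0.07337
  Δ         0.02377   -0.0713  -0.04754
  eq          0.949     4.057   0.02583
  solve Keq expr → x = -0.02377; check Q = 0.04695
Then change container volume by factor 1.5 (V_new/V_old).
Step 2:
                  C         M         E
  init       0.6326     2.704   0.01722
  Δ        -0.01028   0.03085   0.02056
  eq         0.6224     2.735   0.03779
  solve Keq expr → x = 0.01028; check Q = 0.04695

Direction: forward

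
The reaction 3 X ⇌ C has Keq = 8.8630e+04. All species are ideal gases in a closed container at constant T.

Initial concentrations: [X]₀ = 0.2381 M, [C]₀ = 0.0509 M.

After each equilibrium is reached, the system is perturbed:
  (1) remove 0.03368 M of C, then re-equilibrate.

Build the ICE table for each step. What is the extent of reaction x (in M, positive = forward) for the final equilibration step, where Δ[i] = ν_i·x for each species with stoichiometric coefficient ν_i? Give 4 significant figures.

x = 3.6353e-04 M

Q₀ = 3.771 vs Keq = 8.8630e+04 ⇒ Q<K, forward
Step 1:
                    X           C
  init         0.2381      0.0509
  Δ           -0.2268     0.07561
  eq          0.01126      0.1265
  solve Keq expr → x = 0.07561; check Q = 8.8630e+04
Then remove 0.03368 M of C.
Step 2:
                    X           C
  init        0.01126     0.09283
  Δ         -0.001091  3.6353e-04
  eq          0.01017      0.0932
  solve Keq expr → x = 3.6353e-04; check Q = 8.8630e+04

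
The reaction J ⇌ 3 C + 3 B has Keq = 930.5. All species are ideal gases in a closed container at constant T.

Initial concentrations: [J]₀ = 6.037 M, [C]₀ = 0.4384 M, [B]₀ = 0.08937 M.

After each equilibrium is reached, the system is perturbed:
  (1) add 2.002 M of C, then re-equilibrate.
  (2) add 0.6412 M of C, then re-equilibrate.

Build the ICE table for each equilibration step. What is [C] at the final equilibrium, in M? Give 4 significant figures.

Q₀ = 9.9624e-06 vs Keq = 930.5 ⇒ Q<K, forward
Step 1:
                  J         C         B
  Initial     6.037    0.4384   0.08937
  Change     -1.265     3.794     3.794
  Equil       4.772     4.232     3.883
  solve Keq expr → x = 1.265; check Q = 930.5
Then add 2.002 M of C.
Step 2:
                  J         C         B
  Initial     4.772     6.234     3.883
  Change     0.2674   -0.8022   -0.8022
  Equil        5.04     5.432     3.081
  solve Keq expr → x = -0.2674; check Q = 930.5
Then add 0.6412 M of C.
Step 3:
                  J         C         B
  Initial      5.04     6.073     3.081
  Change    0.07074   -0.2122   -0.2122
  Equil        5.11     5.861     2.869
  solve Keq expr → x = -0.07074; check Q = 930.5

[C]_eq = 5.861 M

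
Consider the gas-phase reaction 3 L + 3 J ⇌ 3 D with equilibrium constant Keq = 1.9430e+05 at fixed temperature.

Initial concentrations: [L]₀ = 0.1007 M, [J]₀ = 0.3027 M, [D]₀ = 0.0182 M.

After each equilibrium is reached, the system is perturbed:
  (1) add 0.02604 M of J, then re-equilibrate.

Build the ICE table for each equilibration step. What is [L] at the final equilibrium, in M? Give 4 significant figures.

[L]_eq = 0.008101 M

Q₀ = 0.2129 vs Keq = 1.9430e+05 ⇒ Q<K, forward
Step 1:
                    L           J           D
  init         0.1007      0.3027      0.0182
  Δ          -0.09171    -0.09171     0.09171
  eq         0.008994       0.211      0.1099
  solve Keq expr → x = 0.03057; check Q = 1.9430e+05
Then add 0.02604 M of J.
Step 2:
                    L           J           D
  init       0.008994       0.237      0.1099
  Δ       -8.9250e-04 -8.9250e-04  8.9250e-04
  eq         0.008101      0.2361      0.1108
  solve Keq expr → x = 2.9750e-04; check Q = 1.9430e+05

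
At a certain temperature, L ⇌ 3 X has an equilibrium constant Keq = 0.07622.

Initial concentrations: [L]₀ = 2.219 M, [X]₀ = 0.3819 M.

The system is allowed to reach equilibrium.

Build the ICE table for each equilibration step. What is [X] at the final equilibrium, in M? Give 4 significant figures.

Q₀ = 0.0251 vs Keq = 0.07622 ⇒ Q<K, forward
Step 1:
                  L         X
  init        2.219    0.3819
  Δ        -0.05549    0.1665
  eq          2.164    0.5484
  solve Keq expr → x = 0.05549; check Q = 0.07622

[X]_eq = 0.5484 M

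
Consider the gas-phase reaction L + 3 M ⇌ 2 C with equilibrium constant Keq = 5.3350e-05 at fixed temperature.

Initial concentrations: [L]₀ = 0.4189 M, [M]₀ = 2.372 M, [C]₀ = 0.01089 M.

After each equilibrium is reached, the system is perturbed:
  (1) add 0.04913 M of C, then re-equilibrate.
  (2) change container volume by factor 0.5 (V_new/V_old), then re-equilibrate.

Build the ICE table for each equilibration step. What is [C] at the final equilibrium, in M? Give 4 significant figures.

Q₀ = 2.1213e-05 vs Keq = 5.3350e-05 ⇒ Q<K, forward
Step 1:
                    L           M           C
  init         0.4189       2.372     0.01089
  Δ         -0.003107   -0.009322    0.006215
  eq           0.4158       2.363      0.0171
  solve Keq expr → x = 0.003107; check Q = 5.3350e-05
Then add 0.04913 M of C.
Step 2:
                    L           M           C
  init         0.4158       2.363     0.06623
  Δ           0.02392     0.07176    -0.04784
  eq           0.4397       2.434      0.0184
  solve Keq expr → x = -0.02392; check Q = 5.3350e-05
Then change container volume by factor 0.5 (V_new/V_old).
Step 3:
                    L           M           C
  init         0.8794       4.869     0.03679
  Δ          -0.01744    -0.05233     0.03489
  eq            0.862       4.817     0.07168
  solve Keq expr → x = 0.01744; check Q = 5.3350e-05

[C]_eq = 0.07168 M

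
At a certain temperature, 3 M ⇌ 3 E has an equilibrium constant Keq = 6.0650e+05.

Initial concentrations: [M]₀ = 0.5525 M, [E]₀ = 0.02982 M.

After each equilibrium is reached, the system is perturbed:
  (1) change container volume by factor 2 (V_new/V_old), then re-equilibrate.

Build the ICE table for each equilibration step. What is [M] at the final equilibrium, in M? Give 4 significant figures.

Q₀ = 1.5723e-04 vs Keq = 6.0650e+05 ⇒ Q<K, forward
Step 1:
                  M         E
  I          0.5525   0.02982
  C         -0.5457    0.5457
  E        0.006799    0.5755
  solve Keq expr → x = 0.1819; check Q = 6.0650e+05
Then change container volume by factor 2 (V_new/V_old).
Step 2:
                  M         E
  I          0.0034    0.2878
  C               0         0
  E          0.0034    0.2878
  solve Keq expr → x = 0; check Q = 6.0650e+05

[M]_eq = 0.0034 M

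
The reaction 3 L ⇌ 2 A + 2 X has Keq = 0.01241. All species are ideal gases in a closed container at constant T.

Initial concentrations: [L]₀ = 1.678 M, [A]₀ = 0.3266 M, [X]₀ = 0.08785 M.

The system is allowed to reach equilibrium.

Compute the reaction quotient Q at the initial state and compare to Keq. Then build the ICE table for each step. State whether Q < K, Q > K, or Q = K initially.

Q₀ = 1.7424e-04 vs Keq = 0.01241 ⇒ Q<K, forward
Step 1:
                   L          A          X
  Initial      1.678     0.3266    0.08785
  Change     -0.3379     0.2253     0.2253
  Equil         1.34     0.5519     0.3131
  solve Keq expr → x = 0.1126; check Q = 0.01241

Q₀ = 1.7424e-04; Q < K (proceeds forward)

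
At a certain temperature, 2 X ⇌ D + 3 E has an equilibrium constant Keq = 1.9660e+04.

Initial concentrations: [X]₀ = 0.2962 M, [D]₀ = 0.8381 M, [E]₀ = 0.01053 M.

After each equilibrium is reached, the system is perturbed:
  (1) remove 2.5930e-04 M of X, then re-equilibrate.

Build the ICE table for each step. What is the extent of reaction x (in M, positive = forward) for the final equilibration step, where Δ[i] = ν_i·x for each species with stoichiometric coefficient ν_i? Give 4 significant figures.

x = -1.2821e-04 M

Q₀ = 1.1153e-05 vs Keq = 1.9660e+04 ⇒ Q<K, forward
Step 1:
                   X          D          E
  Initial     0.2962     0.8381    0.01053
  Change     -0.2941      0.147     0.4411
  Equil     0.002148     0.9851     0.4516
  solve Keq expr → x = 0.147; check Q = 1.9660e+04
Then remove 2.5930e-04 M of X.
Step 2:
                   X          D          E
  Initial   0.001889     0.9851     0.4516
  Change  2.5642e-04 -1.2821e-04 -3.8462e-04
  Equil     0.002145      0.985     0.4512
  solve Keq expr → x = -1.2821e-04; check Q = 1.9660e+04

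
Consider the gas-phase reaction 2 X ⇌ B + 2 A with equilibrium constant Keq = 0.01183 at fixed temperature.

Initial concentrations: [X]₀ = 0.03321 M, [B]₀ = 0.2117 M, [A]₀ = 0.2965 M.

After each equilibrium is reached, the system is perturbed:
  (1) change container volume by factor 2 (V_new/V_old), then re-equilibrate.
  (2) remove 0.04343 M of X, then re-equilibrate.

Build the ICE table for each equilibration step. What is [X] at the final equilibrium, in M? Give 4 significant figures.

Q₀ = 16.87 vs Keq = 0.01183 ⇒ Q>K, reverse
Step 1:
                  X         B         A
  Initial   0.03321    0.2117    0.2965
  Change     0.2136   -0.1068   -0.2136
  Equil      0.2468    0.1049   0.08289
  solve Keq expr → x = -0.1068; check Q = 0.01183
Then change container volume by factor 2 (V_new/V_old).
Step 2:
                  X         B         A
  Initial    0.1234   0.05245   0.04144
  Change   -0.01001  0.005006   0.01001
  Equil      0.1134   0.05745   0.05146
  solve Keq expr → x = 0.005006; check Q = 0.01183
Then remove 0.04343 M of X.
Step 3:
                  X         B         A
  Initial   0.06997   0.05745   0.05146
  Change    0.01209 -0.006046  -0.01209
  Equil     0.08206   0.05141   0.03937
  solve Keq expr → x = -0.006046; check Q = 0.01183

[X]_eq = 0.08206 M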